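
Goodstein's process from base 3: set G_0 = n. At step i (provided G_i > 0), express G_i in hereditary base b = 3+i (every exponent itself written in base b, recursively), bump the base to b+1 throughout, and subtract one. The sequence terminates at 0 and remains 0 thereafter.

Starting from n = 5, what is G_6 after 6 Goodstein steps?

step 0: 5 = 3 + 2; sub 4 for 3: 4 + 2; = 6; G_1 = 6−1 = 5
step 1: 5 = 4 + 1; sub 5 for 4: 5 + 1; = 6; G_2 = 6−1 = 5
step 2: 5 = 5; sub 6 for 5: 6; = 6; G_3 = 6−1 = 5
step 3: 5 = 5; sub 7 for 6: 5; = 5; G_4 = 5−1 = 4
step 4: 4 = 4; sub 8 for 7: 4; = 4; G_5 = 4−1 = 3
step 5: 3 = 3; sub 9 for 8: 3; = 3; G_6 = 3−1 = 2

2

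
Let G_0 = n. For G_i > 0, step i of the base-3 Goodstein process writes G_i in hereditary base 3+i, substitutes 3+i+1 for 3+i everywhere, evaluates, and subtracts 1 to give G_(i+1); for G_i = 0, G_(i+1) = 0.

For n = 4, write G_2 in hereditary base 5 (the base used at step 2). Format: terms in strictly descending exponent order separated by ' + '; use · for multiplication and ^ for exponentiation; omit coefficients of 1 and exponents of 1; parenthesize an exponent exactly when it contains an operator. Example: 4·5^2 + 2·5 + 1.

G_0 = 4. HB_3(4) = 3 + 1. Bump = 5. G_1 = 4.
G_1 = 4. HB_4(4) = 4. Bump = 5. G_2 = 4.
G_2 = 4. HB_5(4) = 4. Bump = 4. G_3 = 3.

4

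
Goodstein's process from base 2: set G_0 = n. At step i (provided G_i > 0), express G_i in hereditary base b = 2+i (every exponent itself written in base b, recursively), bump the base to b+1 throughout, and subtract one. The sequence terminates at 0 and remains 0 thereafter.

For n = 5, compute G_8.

3325

(0) 5|_2 = 2^2 + 1 ↦ 3^3 + 1|_3 = 28 ⇒ 27
(1) 27|_3 = 3^3 ↦ 4^4|_4 = 256 ⇒ 255
(2) 255|_4 = 3·4^3 + 3·4^2 + 3·4 + 3 ↦ 3·5^3 + 3·5^2 + 3·5 + 3|_5 = 468 ⇒ 467
(3) 467|_5 = 3·5^3 + 3·5^2 + 3·5 + 2 ↦ 3·6^3 + 3·6^2 + 3·6 + 2|_6 = 776 ⇒ 775
(4) 775|_6 = 3·6^3 + 3·6^2 + 3·6 + 1 ↦ 3·7^3 + 3·7^2 + 3·7 + 1|_7 = 1198 ⇒ 1197
(5) 1197|_7 = 3·7^3 + 3·7^2 + 3·7 ↦ 3·8^3 + 3·8^2 + 3·8|_8 = 1752 ⇒ 1751
(6) 1751|_8 = 3·8^3 + 3·8^2 + 2·8 + 7 ↦ 3·9^3 + 3·9^2 + 2·9 + 7|_9 = 2455 ⇒ 2454
(7) 2454|_9 = 3·9^3 + 3·9^2 + 2·9 + 6 ↦ 3·10^3 + 3·10^2 + 2·10 + 6|_10 = 3326 ⇒ 3325
(8) 3325|_10 = 3·10^3 + 3·10^2 + 2·10 + 5 ↦ 3·11^3 + 3·11^2 + 2·11 + 5|_11 = 4383 ⇒ 4382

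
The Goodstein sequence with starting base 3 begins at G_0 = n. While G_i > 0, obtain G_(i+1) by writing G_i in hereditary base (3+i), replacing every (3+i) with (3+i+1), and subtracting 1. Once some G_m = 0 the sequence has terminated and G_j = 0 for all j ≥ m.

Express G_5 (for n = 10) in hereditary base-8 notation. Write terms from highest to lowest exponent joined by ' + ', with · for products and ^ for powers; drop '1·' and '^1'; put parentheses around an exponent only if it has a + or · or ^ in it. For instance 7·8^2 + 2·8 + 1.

4·8 + 1

[0] 10 ≡ 3^2 + 1 (base 3). Lift 4: 17. −1: 16.
[1] 16 ≡ 4^2 (base 4). Lift 5: 25. −1: 24.
[2] 24 ≡ 4·5 + 4 (base 5). Lift 6: 28. −1: 27.
[3] 27 ≡ 4·6 + 3 (base 6). Lift 7: 31. −1: 30.
[4] 30 ≡ 4·7 + 2 (base 7). Lift 8: 34. −1: 33.
[5] 33 ≡ 4·8 + 1 (base 8). Lift 9: 37. −1: 36.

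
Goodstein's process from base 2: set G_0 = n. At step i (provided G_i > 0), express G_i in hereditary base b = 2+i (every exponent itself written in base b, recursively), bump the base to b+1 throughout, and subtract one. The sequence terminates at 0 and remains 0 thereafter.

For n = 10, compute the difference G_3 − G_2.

i=0: 10 = 2^(2 + 1) + 2 (b=2); 2→3: 3^(3 + 1) + 3 = 84; 84−1 = 83
i=1: 83 = 3^(3 + 1) + 2 (b=3); 3→4: 4^(4 + 1) + 2 = 1026; 1026−1 = 1025
i=2: 1025 = 4^(4 + 1) + 1 (b=4); 4→5: 5^(5 + 1) + 1 = 15626; 15626−1 = 15625

14600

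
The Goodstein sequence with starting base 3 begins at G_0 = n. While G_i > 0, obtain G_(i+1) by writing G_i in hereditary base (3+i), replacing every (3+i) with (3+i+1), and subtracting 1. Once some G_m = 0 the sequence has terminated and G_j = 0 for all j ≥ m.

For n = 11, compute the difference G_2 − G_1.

8

11 —HB3→ 3^2 + 2 —bump→ 4^2 + 2 = 18 —(−1)→ 17
17 —HB4→ 4^2 + 1 —bump→ 5^2 + 1 = 26 —(−1)→ 25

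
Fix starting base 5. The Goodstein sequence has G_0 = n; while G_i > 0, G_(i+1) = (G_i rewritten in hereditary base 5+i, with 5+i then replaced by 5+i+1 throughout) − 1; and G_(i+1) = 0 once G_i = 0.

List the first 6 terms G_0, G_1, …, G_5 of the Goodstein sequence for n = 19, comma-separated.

19 —HB5→ 3·5 + 4 —bump→ 3·6 + 4 = 22 —(−1)→ 21
21 —HB6→ 3·6 + 3 —bump→ 3·7 + 3 = 24 —(−1)→ 23
23 —HB7→ 3·7 + 2 —bump→ 3·8 + 2 = 26 —(−1)→ 25
25 —HB8→ 3·8 + 1 —bump→ 3·9 + 1 = 28 —(−1)→ 27
27 —HB9→ 3·9 —bump→ 3·10 = 30 —(−1)→ 29

19, 21, 23, 25, 27, 29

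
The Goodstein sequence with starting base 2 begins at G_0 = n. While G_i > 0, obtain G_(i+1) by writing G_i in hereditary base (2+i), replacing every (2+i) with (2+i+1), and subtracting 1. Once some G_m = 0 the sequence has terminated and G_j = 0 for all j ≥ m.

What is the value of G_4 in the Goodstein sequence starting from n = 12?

280019

[0] 12 ≡ 2^(2 + 1) + 2^2 (base 2). Lift 3: 108. −1: 107.
[1] 107 ≡ 3^(3 + 1) + 2·3^2 + 2·3 + 2 (base 3). Lift 4: 1066. −1: 1065.
[2] 1065 ≡ 4^(4 + 1) + 2·4^2 + 2·4 + 1 (base 4). Lift 5: 15686. −1: 15685.
[3] 15685 ≡ 5^(5 + 1) + 2·5^2 + 2·5 (base 5). Lift 6: 280020. −1: 280019.
[4] 280019 ≡ 6^(6 + 1) + 2·6^2 + 6 + 5 (base 6). Lift 7: 5764911. −1: 5764910.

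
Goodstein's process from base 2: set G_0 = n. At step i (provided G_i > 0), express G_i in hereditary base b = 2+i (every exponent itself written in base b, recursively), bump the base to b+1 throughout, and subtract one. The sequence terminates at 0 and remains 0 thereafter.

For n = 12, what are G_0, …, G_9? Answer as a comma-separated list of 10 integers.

12, 107, 1065, 15685, 280019, 5764910, 134217867, 3486784574, 100000000211, 3138428376974

(0) 12|_2 = 2^(2 + 1) + 2^2 ↦ 3^(3 + 1) + 3^3|_3 = 108 ⇒ 107
(1) 107|_3 = 3^(3 + 1) + 2·3^2 + 2·3 + 2 ↦ 4^(4 + 1) + 2·4^2 + 2·4 + 2|_4 = 1066 ⇒ 1065
(2) 1065|_4 = 4^(4 + 1) + 2·4^2 + 2·4 + 1 ↦ 5^(5 + 1) + 2·5^2 + 2·5 + 1|_5 = 15686 ⇒ 15685
(3) 15685|_5 = 5^(5 + 1) + 2·5^2 + 2·5 ↦ 6^(6 + 1) + 2·6^2 + 2·6|_6 = 280020 ⇒ 280019
(4) 280019|_6 = 6^(6 + 1) + 2·6^2 + 6 + 5 ↦ 7^(7 + 1) + 2·7^2 + 7 + 5|_7 = 5764911 ⇒ 5764910
(5) 5764910|_7 = 7^(7 + 1) + 2·7^2 + 7 + 4 ↦ 8^(8 + 1) + 2·8^2 + 8 + 4|_8 = 134217868 ⇒ 134217867
(6) 134217867|_8 = 8^(8 + 1) + 2·8^2 + 8 + 3 ↦ 9^(9 + 1) + 2·9^2 + 9 + 3|_9 = 3486784575 ⇒ 3486784574
(7) 3486784574|_9 = 9^(9 + 1) + 2·9^2 + 9 + 2 ↦ 10^(10 + 1) + 2·10^2 + 10 + 2|_10 = 100000000212 ⇒ 100000000211
(8) 100000000211|_10 = 10^(10 + 1) + 2·10^2 + 10 + 1 ↦ 11^(11 + 1) + 2·11^2 + 11 + 1|_11 = 3138428376975 ⇒ 3138428376974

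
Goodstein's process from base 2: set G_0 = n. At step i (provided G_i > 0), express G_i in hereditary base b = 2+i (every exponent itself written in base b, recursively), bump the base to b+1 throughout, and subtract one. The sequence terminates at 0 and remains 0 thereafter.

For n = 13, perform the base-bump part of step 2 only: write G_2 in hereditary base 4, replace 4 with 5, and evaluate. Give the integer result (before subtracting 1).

i=0: 13 = 2^(2 + 1) + 2^2 + 1 (b=2); 2→3: 3^(3 + 1) + 3^3 + 1 = 109; 109−1 = 108
i=1: 108 = 3^(3 + 1) + 3^3 (b=3); 3→4: 4^(4 + 1) + 4^4 = 1280; 1280−1 = 1279
i=2: 1279 = 4^(4 + 1) + 3·4^3 + 3·4^2 + 3·4 + 3 (b=4); 4→5: 5^(5 + 1) + 3·5^3 + 3·5^2 + 3·5 + 3 = 16093; 16093−1 = 16092

16093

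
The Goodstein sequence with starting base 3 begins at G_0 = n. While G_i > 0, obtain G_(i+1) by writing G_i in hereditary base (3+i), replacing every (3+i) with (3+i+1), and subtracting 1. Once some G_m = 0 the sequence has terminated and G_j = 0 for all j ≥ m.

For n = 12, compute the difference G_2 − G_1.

8

12 —HB3→ 3^2 + 3 —bump→ 4^2 + 4 = 20 —(−1)→ 19
19 —HB4→ 4^2 + 3 —bump→ 5^2 + 3 = 28 —(−1)→ 27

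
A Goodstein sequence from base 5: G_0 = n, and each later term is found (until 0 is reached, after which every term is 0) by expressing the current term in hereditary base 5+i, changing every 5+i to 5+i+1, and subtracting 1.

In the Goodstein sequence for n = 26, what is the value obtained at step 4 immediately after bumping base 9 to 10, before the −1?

step 0: 26 = 5^2 + 1; sub 6 for 5: 6^2 + 1; = 37; G_1 = 37−1 = 36
step 1: 36 = 6^2; sub 7 for 6: 7^2; = 49; G_2 = 49−1 = 48
step 2: 48 = 6·7 + 6; sub 8 for 7: 6·8 + 6; = 54; G_3 = 54−1 = 53
step 3: 53 = 6·8 + 5; sub 9 for 8: 6·9 + 5; = 59; G_4 = 59−1 = 58

64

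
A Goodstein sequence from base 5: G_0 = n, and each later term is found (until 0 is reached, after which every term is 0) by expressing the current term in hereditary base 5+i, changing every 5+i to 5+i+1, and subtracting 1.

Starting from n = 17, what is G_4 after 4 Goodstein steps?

base 5: 17 = 3·5 + 2; at 6: 3·6 + 2 = 20; next = 19
base 6: 19 = 3·6 + 1; at 7: 3·7 + 1 = 22; next = 21
base 7: 21 = 3·7; at 8: 3·8 = 24; next = 23
base 8: 23 = 2·8 + 7; at 9: 2·9 + 7 = 25; next = 24
base 9: 24 = 2·9 + 6; at 10: 2·10 + 6 = 26; next = 25

24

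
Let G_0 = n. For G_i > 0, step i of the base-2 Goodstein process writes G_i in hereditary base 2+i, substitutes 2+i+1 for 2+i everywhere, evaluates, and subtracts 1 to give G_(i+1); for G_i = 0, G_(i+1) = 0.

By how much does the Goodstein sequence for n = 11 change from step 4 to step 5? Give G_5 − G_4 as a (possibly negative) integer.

base 2: 11 = 2^(2 + 1) + 2 + 1; at 3: 3^(3 + 1) + 3 + 1 = 85; next = 84
base 3: 84 = 3^(3 + 1) + 3; at 4: 4^(4 + 1) + 4 = 1028; next = 1027
base 4: 1027 = 4^(4 + 1) + 3; at 5: 5^(5 + 1) + 3 = 15628; next = 15627
base 5: 15627 = 5^(5 + 1) + 2; at 6: 6^(6 + 1) + 2 = 279938; next = 279937
base 6: 279937 = 6^(6 + 1) + 1; at 7: 7^(7 + 1) + 1 = 5764802; next = 5764801

5484864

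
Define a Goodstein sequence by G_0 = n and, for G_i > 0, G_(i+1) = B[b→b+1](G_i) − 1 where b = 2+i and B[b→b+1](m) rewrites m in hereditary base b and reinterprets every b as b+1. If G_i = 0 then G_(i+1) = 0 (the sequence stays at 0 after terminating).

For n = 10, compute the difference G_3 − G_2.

14600

G_0 = 10. HB_2(10) = 2^(2 + 1) + 2. Bump = 84. G_1 = 83.
G_1 = 83. HB_3(83) = 3^(3 + 1) + 2. Bump = 1026. G_2 = 1025.
G_2 = 1025. HB_4(1025) = 4^(4 + 1) + 1. Bump = 15626. G_3 = 15625.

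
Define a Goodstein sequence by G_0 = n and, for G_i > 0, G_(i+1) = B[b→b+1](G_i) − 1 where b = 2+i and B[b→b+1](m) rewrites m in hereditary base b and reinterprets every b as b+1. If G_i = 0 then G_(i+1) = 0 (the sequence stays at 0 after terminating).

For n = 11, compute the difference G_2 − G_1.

943

step 0: 11 = 2^(2 + 1) + 2 + 1; sub 3 for 2: 3^(3 + 1) + 3 + 1; = 85; G_1 = 85−1 = 84
step 1: 84 = 3^(3 + 1) + 3; sub 4 for 3: 4^(4 + 1) + 4; = 1028; G_2 = 1028−1 = 1027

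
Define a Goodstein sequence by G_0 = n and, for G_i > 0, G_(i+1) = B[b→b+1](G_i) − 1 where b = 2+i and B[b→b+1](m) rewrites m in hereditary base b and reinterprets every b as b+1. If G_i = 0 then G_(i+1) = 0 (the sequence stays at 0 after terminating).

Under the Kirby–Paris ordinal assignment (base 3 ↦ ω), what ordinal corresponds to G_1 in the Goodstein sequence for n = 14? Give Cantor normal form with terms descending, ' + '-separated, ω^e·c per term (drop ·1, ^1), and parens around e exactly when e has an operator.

i=0: 14 = 2^(2 + 1) + 2^2 + 2 (b=2); 2→3: 3^(3 + 1) + 3^3 + 3 = 111; 111−1 = 110
i=1: 110 = 3^(3 + 1) + 3^3 + 2 (b=3); 3→4: 4^(4 + 1) + 4^4 + 2 = 1282; 1282−1 = 1281

ω^(ω + 1) + ω^ω + 2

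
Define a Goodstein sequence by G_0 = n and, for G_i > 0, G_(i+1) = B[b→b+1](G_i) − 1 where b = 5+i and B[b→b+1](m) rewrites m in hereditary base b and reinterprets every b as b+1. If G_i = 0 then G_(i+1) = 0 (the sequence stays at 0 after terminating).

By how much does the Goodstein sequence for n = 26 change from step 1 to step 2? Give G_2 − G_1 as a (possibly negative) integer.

12

base 5: 26 = 5^2 + 1; at 6: 6^2 + 1 = 37; next = 36
base 6: 36 = 6^2; at 7: 7^2 = 49; next = 48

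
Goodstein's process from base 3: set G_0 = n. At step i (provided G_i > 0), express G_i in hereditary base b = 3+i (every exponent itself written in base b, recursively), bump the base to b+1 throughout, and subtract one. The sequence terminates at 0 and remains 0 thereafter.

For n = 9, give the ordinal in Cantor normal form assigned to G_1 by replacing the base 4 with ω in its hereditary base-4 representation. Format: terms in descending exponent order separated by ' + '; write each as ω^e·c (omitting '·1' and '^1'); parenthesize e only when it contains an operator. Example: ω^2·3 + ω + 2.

G_0=9  [base 3] 3^2  →[3↦4]→  4^2 = 16  −1 ⇒ G_1=15
G_1=15  [base 4] 3·4 + 3  →[4↦5]→  3·5 + 3 = 18  −1 ⇒ G_2=17

ω·3 + 3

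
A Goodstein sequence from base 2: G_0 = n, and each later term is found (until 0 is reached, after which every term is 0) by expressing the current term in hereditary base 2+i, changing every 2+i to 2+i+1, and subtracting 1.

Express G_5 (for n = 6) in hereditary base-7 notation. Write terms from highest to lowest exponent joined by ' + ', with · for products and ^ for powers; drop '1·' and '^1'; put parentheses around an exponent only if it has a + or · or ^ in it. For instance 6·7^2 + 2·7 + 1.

step 0: 6 = 2^2 + 2; sub 3 for 2: 3^3 + 3; = 30; G_1 = 30−1 = 29
step 1: 29 = 3^3 + 2; sub 4 for 3: 4^4 + 2; = 258; G_2 = 258−1 = 257
step 2: 257 = 4^4 + 1; sub 5 for 4: 5^5 + 1; = 3126; G_3 = 3126−1 = 3125
step 3: 3125 = 5^5; sub 6 for 5: 6^6; = 46656; G_4 = 46656−1 = 46655
step 4: 46655 = 5·6^5 + 5·6^4 + 5·6^3 + 5·6^2 + 5·6 + 5; sub 7 for 6: 5·7^5 + 5·7^4 + 5·7^3 + 5·7^2 + 5·7 + 5; = 98040; G_5 = 98040−1 = 98039
step 5: 98039 = 5·7^5 + 5·7^4 + 5·7^3 + 5·7^2 + 5·7 + 4; sub 8 for 7: 5·8^5 + 5·8^4 + 5·8^3 + 5·8^2 + 5·8 + 4; = 187244; G_6 = 187244−1 = 187243

5·7^5 + 5·7^4 + 5·7^3 + 5·7^2 + 5·7 + 4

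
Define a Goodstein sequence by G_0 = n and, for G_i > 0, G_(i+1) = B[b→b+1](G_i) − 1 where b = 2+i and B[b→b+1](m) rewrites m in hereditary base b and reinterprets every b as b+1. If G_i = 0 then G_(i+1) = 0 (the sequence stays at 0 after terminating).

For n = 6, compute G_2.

[0] 6 ≡ 2^2 + 2 (base 2). Lift 3: 30. −1: 29.
[1] 29 ≡ 3^3 + 2 (base 3). Lift 4: 258. −1: 257.
[2] 257 ≡ 4^4 + 1 (base 4). Lift 5: 3126. −1: 3125.

257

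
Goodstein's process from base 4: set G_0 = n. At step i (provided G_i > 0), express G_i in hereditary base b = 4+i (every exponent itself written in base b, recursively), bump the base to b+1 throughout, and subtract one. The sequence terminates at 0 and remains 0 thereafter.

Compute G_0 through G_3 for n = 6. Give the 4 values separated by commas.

6, 6, 6, 6

G_0 = 6. HB_4(6) = 4 + 2. Bump = 7. G_1 = 6.
G_1 = 6. HB_5(6) = 5 + 1. Bump = 7. G_2 = 6.
G_2 = 6. HB_6(6) = 6. Bump = 7. G_3 = 6.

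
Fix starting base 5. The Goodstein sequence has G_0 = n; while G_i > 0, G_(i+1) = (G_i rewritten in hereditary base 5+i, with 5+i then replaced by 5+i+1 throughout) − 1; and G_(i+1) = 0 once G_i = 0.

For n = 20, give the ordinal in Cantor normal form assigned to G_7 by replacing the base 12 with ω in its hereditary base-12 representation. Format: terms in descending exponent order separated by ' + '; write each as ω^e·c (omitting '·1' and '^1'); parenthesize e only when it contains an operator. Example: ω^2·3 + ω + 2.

[0] 20 ≡ 4·5 (base 5). Lift 6: 24. −1: 23.
[1] 23 ≡ 3·6 + 5 (base 6). Lift 7: 26. −1: 25.
[2] 25 ≡ 3·7 + 4 (base 7). Lift 8: 28. −1: 27.
[3] 27 ≡ 3·8 + 3 (base 8). Lift 9: 30. −1: 29.
[4] 29 ≡ 3·9 + 2 (base 9). Lift 10: 32. −1: 31.
[5] 31 ≡ 3·10 + 1 (base 10). Lift 11: 34. −1: 33.
[6] 33 ≡ 3·11 (base 11). Lift 12: 36. −1: 35.
[7] 35 ≡ 2·12 + 11 (base 12). Lift 13: 37. −1: 36.

ω·2 + 11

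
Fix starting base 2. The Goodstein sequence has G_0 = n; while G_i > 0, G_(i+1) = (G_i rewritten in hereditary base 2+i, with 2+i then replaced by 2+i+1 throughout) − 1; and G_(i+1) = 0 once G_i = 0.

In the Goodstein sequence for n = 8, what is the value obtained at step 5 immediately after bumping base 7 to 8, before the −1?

i=0: 8 = 2^(2 + 1) (b=2); 2→3: 3^(3 + 1) = 81; 81−1 = 80
i=1: 80 = 2·3^3 + 2·3^2 + 2·3 + 2 (b=3); 3→4: 2·4^4 + 2·4^2 + 2·4 + 2 = 554; 554−1 = 553
i=2: 553 = 2·4^4 + 2·4^2 + 2·4 + 1 (b=4); 4→5: 2·5^5 + 2·5^2 + 2·5 + 1 = 6311; 6311−1 = 6310
i=3: 6310 = 2·5^5 + 2·5^2 + 2·5 (b=5); 5→6: 2·6^6 + 2·6^2 + 2·6 = 93396; 93396−1 = 93395
i=4: 93395 = 2·6^6 + 2·6^2 + 6 + 5 (b=6); 6→7: 2·7^7 + 2·7^2 + 7 + 5 = 1647196; 1647196−1 = 1647195

33554572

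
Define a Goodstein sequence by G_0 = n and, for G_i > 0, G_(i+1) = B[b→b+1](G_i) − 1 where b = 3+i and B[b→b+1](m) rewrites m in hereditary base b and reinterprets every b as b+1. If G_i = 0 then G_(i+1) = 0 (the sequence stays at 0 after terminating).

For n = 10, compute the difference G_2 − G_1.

8

base 3: 10 = 3^2 + 1; at 4: 4^2 + 1 = 17; next = 16
base 4: 16 = 4^2; at 5: 5^2 = 25; next = 24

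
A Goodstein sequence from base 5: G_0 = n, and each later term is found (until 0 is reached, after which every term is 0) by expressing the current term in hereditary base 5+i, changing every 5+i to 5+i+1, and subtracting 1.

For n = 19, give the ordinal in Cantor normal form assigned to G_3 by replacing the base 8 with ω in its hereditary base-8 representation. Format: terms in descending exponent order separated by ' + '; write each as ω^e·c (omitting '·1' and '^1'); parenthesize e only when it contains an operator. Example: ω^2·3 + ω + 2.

ω·3 + 1

i=0: 19 = 3·5 + 4 (b=5); 5→6: 3·6 + 4 = 22; 22−1 = 21
i=1: 21 = 3·6 + 3 (b=6); 6→7: 3·7 + 3 = 24; 24−1 = 23
i=2: 23 = 3·7 + 2 (b=7); 7→8: 3·8 + 2 = 26; 26−1 = 25
i=3: 25 = 3·8 + 1 (b=8); 8→9: 3·9 + 1 = 28; 28−1 = 27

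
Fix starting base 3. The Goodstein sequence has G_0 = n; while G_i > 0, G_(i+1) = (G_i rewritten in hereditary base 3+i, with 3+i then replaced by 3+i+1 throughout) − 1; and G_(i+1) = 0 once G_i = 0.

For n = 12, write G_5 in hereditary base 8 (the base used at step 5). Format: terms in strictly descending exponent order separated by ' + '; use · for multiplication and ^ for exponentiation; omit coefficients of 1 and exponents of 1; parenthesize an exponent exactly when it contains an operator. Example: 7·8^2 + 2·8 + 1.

7·8 + 7

(0) 12|_3 = 3^2 + 3 ↦ 4^2 + 4|_4 = 20 ⇒ 19
(1) 19|_4 = 4^2 + 3 ↦ 5^2 + 3|_5 = 28 ⇒ 27
(2) 27|_5 = 5^2 + 2 ↦ 6^2 + 2|_6 = 38 ⇒ 37
(3) 37|_6 = 6^2 + 1 ↦ 7^2 + 1|_7 = 50 ⇒ 49
(4) 49|_7 = 7^2 ↦ 8^2|_8 = 64 ⇒ 63
(5) 63|_8 = 7·8 + 7 ↦ 7·9 + 7|_9 = 70 ⇒ 69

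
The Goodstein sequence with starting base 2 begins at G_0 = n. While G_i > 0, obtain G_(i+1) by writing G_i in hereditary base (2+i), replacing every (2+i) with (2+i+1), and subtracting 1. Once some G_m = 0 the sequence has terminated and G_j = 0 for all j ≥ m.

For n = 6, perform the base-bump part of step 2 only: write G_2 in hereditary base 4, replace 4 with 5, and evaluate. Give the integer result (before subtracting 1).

3126

base 2: 6 = 2^2 + 2; at 3: 3^3 + 3 = 30; next = 29
base 3: 29 = 3^3 + 2; at 4: 4^4 + 2 = 258; next = 257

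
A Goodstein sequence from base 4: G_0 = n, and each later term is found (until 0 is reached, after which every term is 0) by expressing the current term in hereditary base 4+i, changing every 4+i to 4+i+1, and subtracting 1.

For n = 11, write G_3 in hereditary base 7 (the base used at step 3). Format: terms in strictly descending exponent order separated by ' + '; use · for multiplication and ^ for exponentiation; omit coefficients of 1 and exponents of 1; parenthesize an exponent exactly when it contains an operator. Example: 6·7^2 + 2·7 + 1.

step 0: 11 = 2·4 + 3; sub 5 for 4: 2·5 + 3; = 13; G_1 = 13−1 = 12
step 1: 12 = 2·5 + 2; sub 6 for 5: 2·6 + 2; = 14; G_2 = 14−1 = 13
step 2: 13 = 2·6 + 1; sub 7 for 6: 2·7 + 1; = 15; G_3 = 15−1 = 14
step 3: 14 = 2·7; sub 8 for 7: 2·8; = 16; G_4 = 16−1 = 15

2·7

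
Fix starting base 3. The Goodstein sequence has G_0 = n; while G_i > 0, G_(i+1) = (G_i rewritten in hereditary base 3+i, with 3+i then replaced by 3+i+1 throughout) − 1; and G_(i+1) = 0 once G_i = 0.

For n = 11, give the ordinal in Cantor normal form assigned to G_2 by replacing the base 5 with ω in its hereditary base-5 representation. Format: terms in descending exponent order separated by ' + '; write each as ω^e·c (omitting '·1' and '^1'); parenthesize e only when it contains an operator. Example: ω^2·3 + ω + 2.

11 —HB3→ 3^2 + 2 —bump→ 4^2 + 2 = 18 —(−1)→ 17
17 —HB4→ 4^2 + 1 —bump→ 5^2 + 1 = 26 —(−1)→ 25

ω^2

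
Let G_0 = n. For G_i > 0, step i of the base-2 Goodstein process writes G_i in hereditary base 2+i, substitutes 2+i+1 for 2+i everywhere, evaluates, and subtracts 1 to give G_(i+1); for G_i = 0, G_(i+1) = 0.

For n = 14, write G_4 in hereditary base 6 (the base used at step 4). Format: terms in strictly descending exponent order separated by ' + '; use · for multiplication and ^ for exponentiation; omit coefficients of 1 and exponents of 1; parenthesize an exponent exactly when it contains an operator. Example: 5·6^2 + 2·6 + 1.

6^(6 + 1) + 5·6^5 + 5·6^4 + 5·6^3 + 5·6^2 + 5·6 + 5

i=0: 14 = 2^(2 + 1) + 2^2 + 2 (b=2); 2→3: 3^(3 + 1) + 3^3 + 3 = 111; 111−1 = 110
i=1: 110 = 3^(3 + 1) + 3^3 + 2 (b=3); 3→4: 4^(4 + 1) + 4^4 + 2 = 1282; 1282−1 = 1281
i=2: 1281 = 4^(4 + 1) + 4^4 + 1 (b=4); 4→5: 5^(5 + 1) + 5^5 + 1 = 18751; 18751−1 = 18750
i=3: 18750 = 5^(5 + 1) + 5^5 (b=5); 5→6: 6^(6 + 1) + 6^6 = 326592; 326592−1 = 326591
i=4: 326591 = 6^(6 + 1) + 5·6^5 + 5·6^4 + 5·6^3 + 5·6^2 + 5·6 + 5 (b=6); 6→7: 7^(7 + 1) + 5·7^5 + 5·7^4 + 5·7^3 + 5·7^2 + 5·7 + 5 = 5862841; 5862841−1 = 5862840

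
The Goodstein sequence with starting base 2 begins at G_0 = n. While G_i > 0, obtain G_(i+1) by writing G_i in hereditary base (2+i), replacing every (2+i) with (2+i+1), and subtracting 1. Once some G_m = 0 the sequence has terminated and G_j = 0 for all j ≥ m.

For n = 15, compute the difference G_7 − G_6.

15 —HB2→ 2^(2 + 1) + 2^2 + 2 + 1 —bump→ 3^(3 + 1) + 3^3 + 3 + 1 = 112 —(−1)→ 111
111 —HB3→ 3^(3 + 1) + 3^3 + 3 —bump→ 4^(4 + 1) + 4^4 + 4 = 1284 —(−1)→ 1283
1283 —HB4→ 4^(4 + 1) + 4^4 + 3 —bump→ 5^(5 + 1) + 5^5 + 3 = 18753 —(−1)→ 18752
18752 —HB5→ 5^(5 + 1) + 5^5 + 2 —bump→ 6^(6 + 1) + 6^6 + 2 = 326594 —(−1)→ 326593
326593 —HB6→ 6^(6 + 1) + 6^6 + 1 —bump→ 7^(7 + 1) + 7^7 + 1 = 6588345 —(−1)→ 6588344
6588344 —HB7→ 7^(7 + 1) + 7^7 —bump→ 8^(8 + 1) + 8^8 = 150994944 —(−1)→ 150994943
150994943 —HB8→ 8^(8 + 1) + 7·8^7 + 7·8^6 + 7·8^5 + 7·8^4 + 7·8^3 + 7·8^2 + 7·8 + 7 —bump→ 9^(9 + 1) + 7·9^7 + 7·9^6 + 7·9^5 + 7·9^4 + 7·9^3 + 7·9^2 + 7·9 + 7 = 3524450281 —(−1)→ 3524450280

3373455337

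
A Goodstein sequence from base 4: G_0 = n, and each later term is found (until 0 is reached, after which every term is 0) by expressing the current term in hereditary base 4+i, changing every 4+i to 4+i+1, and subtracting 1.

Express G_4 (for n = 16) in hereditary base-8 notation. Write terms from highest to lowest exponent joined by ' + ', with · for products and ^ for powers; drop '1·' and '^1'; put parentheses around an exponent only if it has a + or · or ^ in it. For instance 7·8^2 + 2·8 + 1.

4·8 + 1

[0] 16 ≡ 4^2 (base 4). Lift 5: 25. −1: 24.
[1] 24 ≡ 4·5 + 4 (base 5). Lift 6: 28. −1: 27.
[2] 27 ≡ 4·6 + 3 (base 6). Lift 7: 31. −1: 30.
[3] 30 ≡ 4·7 + 2 (base 7). Lift 8: 34. −1: 33.
[4] 33 ≡ 4·8 + 1 (base 8). Lift 9: 37. −1: 36.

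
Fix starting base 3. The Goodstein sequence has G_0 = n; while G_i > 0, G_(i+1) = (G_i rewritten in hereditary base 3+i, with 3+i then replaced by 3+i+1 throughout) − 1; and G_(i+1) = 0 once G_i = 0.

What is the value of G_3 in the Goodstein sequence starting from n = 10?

27

i=0: 10 = 3^2 + 1 (b=3); 3→4: 4^2 + 1 = 17; 17−1 = 16
i=1: 16 = 4^2 (b=4); 4→5: 5^2 = 25; 25−1 = 24
i=2: 24 = 4·5 + 4 (b=5); 5→6: 4·6 + 4 = 28; 28−1 = 27
i=3: 27 = 4·6 + 3 (b=6); 6→7: 4·7 + 3 = 31; 31−1 = 30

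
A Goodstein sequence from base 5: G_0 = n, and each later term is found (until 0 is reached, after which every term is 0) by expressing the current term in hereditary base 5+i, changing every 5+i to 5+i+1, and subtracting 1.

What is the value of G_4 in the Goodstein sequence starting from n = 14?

18

14 —HB5→ 2·5 + 4 —bump→ 2·6 + 4 = 16 —(−1)→ 15
15 —HB6→ 2·6 + 3 —bump→ 2·7 + 3 = 17 —(−1)→ 16
16 —HB7→ 2·7 + 2 —bump→ 2·8 + 2 = 18 —(−1)→ 17
17 —HB8→ 2·8 + 1 —bump→ 2·9 + 1 = 19 —(−1)→ 18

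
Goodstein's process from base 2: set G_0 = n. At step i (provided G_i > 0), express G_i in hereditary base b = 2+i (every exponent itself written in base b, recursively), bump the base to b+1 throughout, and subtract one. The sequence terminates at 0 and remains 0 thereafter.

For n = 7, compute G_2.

259

i=0: 7 = 2^2 + 2 + 1 (b=2); 2→3: 3^3 + 3 + 1 = 31; 31−1 = 30
i=1: 30 = 3^3 + 3 (b=3); 3→4: 4^4 + 4 = 260; 260−1 = 259
i=2: 259 = 4^4 + 3 (b=4); 4→5: 5^5 + 3 = 3128; 3128−1 = 3127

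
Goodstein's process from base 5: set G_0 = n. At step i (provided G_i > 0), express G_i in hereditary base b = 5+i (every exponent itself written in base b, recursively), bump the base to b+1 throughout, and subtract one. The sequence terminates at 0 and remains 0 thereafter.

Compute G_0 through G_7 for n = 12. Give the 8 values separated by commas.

12 —HB5→ 2·5 + 2 —bump→ 2·6 + 2 = 14 —(−1)→ 13
13 —HB6→ 2·6 + 1 —bump→ 2·7 + 1 = 15 —(−1)→ 14
14 —HB7→ 2·7 —bump→ 2·8 = 16 —(−1)→ 15
15 —HB8→ 8 + 7 —bump→ 9 + 7 = 16 —(−1)→ 15
15 —HB9→ 9 + 6 —bump→ 10 + 6 = 16 —(−1)→ 15
15 —HB10→ 10 + 5 —bump→ 11 + 5 = 16 —(−1)→ 15
15 —HB11→ 11 + 4 —bump→ 12 + 4 = 16 —(−1)→ 15

12, 13, 14, 15, 15, 15, 15, 15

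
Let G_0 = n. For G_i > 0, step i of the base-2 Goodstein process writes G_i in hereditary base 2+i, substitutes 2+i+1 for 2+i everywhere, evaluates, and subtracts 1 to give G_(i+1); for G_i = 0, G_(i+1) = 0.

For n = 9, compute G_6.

50333399

[0] 9 ≡ 2^(2 + 1) + 1 (base 2). Lift 3: 82. −1: 81.
[1] 81 ≡ 3^(3 + 1) (base 3). Lift 4: 1024. −1: 1023.
[2] 1023 ≡ 3·4^4 + 3·4^3 + 3·4^2 + 3·4 + 3 (base 4). Lift 5: 9843. −1: 9842.
[3] 9842 ≡ 3·5^5 + 3·5^3 + 3·5^2 + 3·5 + 2 (base 5). Lift 6: 140744. −1: 140743.
[4] 140743 ≡ 3·6^6 + 3·6^3 + 3·6^2 + 3·6 + 1 (base 6). Lift 7: 2471827. −1: 2471826.
[5] 2471826 ≡ 3·7^7 + 3·7^3 + 3·7^2 + 3·7 (base 7). Lift 8: 50333400. −1: 50333399.
[6] 50333399 ≡ 3·8^8 + 3·8^3 + 3·8^2 + 2·8 + 7 (base 8). Lift 9: 1162263922. −1: 1162263921.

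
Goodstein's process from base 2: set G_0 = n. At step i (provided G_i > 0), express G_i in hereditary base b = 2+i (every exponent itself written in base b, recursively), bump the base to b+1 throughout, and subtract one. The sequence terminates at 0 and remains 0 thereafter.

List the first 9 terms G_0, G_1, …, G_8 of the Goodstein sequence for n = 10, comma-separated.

(0) 10|_2 = 2^(2 + 1) + 2 ↦ 3^(3 + 1) + 3|_3 = 84 ⇒ 83
(1) 83|_3 = 3^(3 + 1) + 2 ↦ 4^(4 + 1) + 2|_4 = 1026 ⇒ 1025
(2) 1025|_4 = 4^(4 + 1) + 1 ↦ 5^(5 + 1) + 1|_5 = 15626 ⇒ 15625
(3) 15625|_5 = 5^(5 + 1) ↦ 6^(6 + 1)|_6 = 279936 ⇒ 279935
(4) 279935|_6 = 5·6^6 + 5·6^5 + 5·6^4 + 5·6^3 + 5·6^2 + 5·6 + 5 ↦ 5·7^7 + 5·7^5 + 5·7^4 + 5·7^3 + 5·7^2 + 5·7 + 5|_7 = 4215755 ⇒ 4215754
(5) 4215754|_7 = 5·7^7 + 5·7^5 + 5·7^4 + 5·7^3 + 5·7^2 + 5·7 + 4 ↦ 5·8^8 + 5·8^5 + 5·8^4 + 5·8^3 + 5·8^2 + 5·8 + 4|_8 = 84073324 ⇒ 84073323
(6) 84073323|_8 = 5·8^8 + 5·8^5 + 5·8^4 + 5·8^3 + 5·8^2 + 5·8 + 3 ↦ 5·9^9 + 5·9^5 + 5·9^4 + 5·9^3 + 5·9^2 + 5·9 + 3|_9 = 1937434593 ⇒ 1937434592
(7) 1937434592|_9 = 5·9^9 + 5·9^5 + 5·9^4 + 5·9^3 + 5·9^2 + 5·9 + 2 ↦ 5·10^10 + 5·10^5 + 5·10^4 + 5·10^3 + 5·10^2 + 5·10 + 2|_10 = 50000555552 ⇒ 50000555551

10, 83, 1025, 15625, 279935, 4215754, 84073323, 1937434592, 50000555551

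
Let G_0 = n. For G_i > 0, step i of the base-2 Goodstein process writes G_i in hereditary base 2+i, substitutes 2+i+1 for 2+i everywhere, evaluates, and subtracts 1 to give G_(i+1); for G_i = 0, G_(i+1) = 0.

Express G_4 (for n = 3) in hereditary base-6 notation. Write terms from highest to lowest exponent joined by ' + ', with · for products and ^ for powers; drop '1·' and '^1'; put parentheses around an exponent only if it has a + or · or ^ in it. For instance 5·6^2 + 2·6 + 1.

step 0: 3 = 2 + 1; sub 3 for 2: 3 + 1; = 4; G_1 = 4−1 = 3
step 1: 3 = 3; sub 4 for 3: 4; = 4; G_2 = 4−1 = 3
step 2: 3 = 3; sub 5 for 4: 3; = 3; G_3 = 3−1 = 2
step 3: 2 = 2; sub 6 for 5: 2; = 2; G_4 = 2−1 = 1
step 4: 1 = 1; sub 7 for 6: 1; = 1; G_5 = 1−1 = 0

1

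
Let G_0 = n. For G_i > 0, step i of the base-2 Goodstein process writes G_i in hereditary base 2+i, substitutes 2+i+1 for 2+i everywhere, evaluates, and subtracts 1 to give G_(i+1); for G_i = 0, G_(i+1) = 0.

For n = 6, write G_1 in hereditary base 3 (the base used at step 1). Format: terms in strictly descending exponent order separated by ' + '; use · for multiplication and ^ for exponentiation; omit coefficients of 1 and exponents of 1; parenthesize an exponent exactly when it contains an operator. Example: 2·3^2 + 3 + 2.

i=0: 6 = 2^2 + 2 (b=2); 2→3: 3^3 + 3 = 30; 30−1 = 29
i=1: 29 = 3^3 + 2 (b=3); 3→4: 4^4 + 2 = 258; 258−1 = 257

3^3 + 2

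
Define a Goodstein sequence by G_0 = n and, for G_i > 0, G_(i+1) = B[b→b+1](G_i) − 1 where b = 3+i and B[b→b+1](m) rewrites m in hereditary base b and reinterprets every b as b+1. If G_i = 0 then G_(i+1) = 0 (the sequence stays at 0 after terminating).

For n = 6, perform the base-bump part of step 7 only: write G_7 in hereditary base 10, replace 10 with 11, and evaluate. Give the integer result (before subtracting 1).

5

(0) 6|_3 = 2·3 ↦ 2·4|_4 = 8 ⇒ 7
(1) 7|_4 = 4 + 3 ↦ 5 + 3|_5 = 8 ⇒ 7
(2) 7|_5 = 5 + 2 ↦ 6 + 2|_6 = 8 ⇒ 7
(3) 7|_6 = 6 + 1 ↦ 7 + 1|_7 = 8 ⇒ 7
(4) 7|_7 = 7 ↦ 8|_8 = 8 ⇒ 7
(5) 7|_8 = 7 ↦ 7|_9 = 7 ⇒ 6
(6) 6|_9 = 6 ↦ 6|_10 = 6 ⇒ 5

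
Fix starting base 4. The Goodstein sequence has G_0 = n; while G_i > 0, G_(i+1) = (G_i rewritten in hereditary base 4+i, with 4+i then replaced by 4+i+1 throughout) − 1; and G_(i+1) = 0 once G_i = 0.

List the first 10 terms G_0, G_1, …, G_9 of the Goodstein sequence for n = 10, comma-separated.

G_0 = 10. HB_4(10) = 2·4 + 2. Bump = 12. G_1 = 11.
G_1 = 11. HB_5(11) = 2·5 + 1. Bump = 13. G_2 = 12.
G_2 = 12. HB_6(12) = 2·6. Bump = 14. G_3 = 13.
G_3 = 13. HB_7(13) = 7 + 6. Bump = 14. G_4 = 13.
G_4 = 13. HB_8(13) = 8 + 5. Bump = 14. G_5 = 13.
G_5 = 13. HB_9(13) = 9 + 4. Bump = 14. G_6 = 13.
G_6 = 13. HB_10(13) = 10 + 3. Bump = 14. G_7 = 13.
G_7 = 13. HB_11(13) = 11 + 2. Bump = 14. G_8 = 13.
G_8 = 13. HB_12(13) = 12 + 1. Bump = 14. G_9 = 13.

10, 11, 12, 13, 13, 13, 13, 13, 13, 13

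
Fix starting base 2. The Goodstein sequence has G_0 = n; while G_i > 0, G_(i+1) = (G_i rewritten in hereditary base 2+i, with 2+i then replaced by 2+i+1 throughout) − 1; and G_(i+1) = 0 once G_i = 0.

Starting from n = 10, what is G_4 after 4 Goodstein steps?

279935

[0] 10 ≡ 2^(2 + 1) + 2 (base 2). Lift 3: 84. −1: 83.
[1] 83 ≡ 3^(3 + 1) + 2 (base 3). Lift 4: 1026. −1: 1025.
[2] 1025 ≡ 4^(4 + 1) + 1 (base 4). Lift 5: 15626. −1: 15625.
[3] 15625 ≡ 5^(5 + 1) (base 5). Lift 6: 279936. −1: 279935.
[4] 279935 ≡ 5·6^6 + 5·6^5 + 5·6^4 + 5·6^3 + 5·6^2 + 5·6 + 5 (base 6). Lift 7: 4215755. −1: 4215754.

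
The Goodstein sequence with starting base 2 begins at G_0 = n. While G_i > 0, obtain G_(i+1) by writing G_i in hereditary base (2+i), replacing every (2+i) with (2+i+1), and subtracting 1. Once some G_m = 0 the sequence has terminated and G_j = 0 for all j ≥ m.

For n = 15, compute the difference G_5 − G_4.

6261751

step 0: 15 = 2^(2 + 1) + 2^2 + 2 + 1; sub 3 for 2: 3^(3 + 1) + 3^3 + 3 + 1; = 112; G_1 = 112−1 = 111
step 1: 111 = 3^(3 + 1) + 3^3 + 3; sub 4 for 3: 4^(4 + 1) + 4^4 + 4; = 1284; G_2 = 1284−1 = 1283
step 2: 1283 = 4^(4 + 1) + 4^4 + 3; sub 5 for 4: 5^(5 + 1) + 5^5 + 3; = 18753; G_3 = 18753−1 = 18752
step 3: 18752 = 5^(5 + 1) + 5^5 + 2; sub 6 for 5: 6^(6 + 1) + 6^6 + 2; = 326594; G_4 = 326594−1 = 326593
step 4: 326593 = 6^(6 + 1) + 6^6 + 1; sub 7 for 6: 7^(7 + 1) + 7^7 + 1; = 6588345; G_5 = 6588345−1 = 6588344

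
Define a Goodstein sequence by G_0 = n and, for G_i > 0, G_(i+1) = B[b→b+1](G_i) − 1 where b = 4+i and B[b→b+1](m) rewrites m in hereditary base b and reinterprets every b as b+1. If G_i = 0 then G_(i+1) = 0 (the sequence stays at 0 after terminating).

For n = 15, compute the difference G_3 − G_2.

2

G_0=15  [base 4] 3·4 + 3  →[4↦5]→  3·5 + 3 = 18  −1 ⇒ G_1=17
G_1=17  [base 5] 3·5 + 2  →[5↦6]→  3·6 + 2 = 20  −1 ⇒ G_2=19
G_2=19  [base 6] 3·6 + 1  →[6↦7]→  3·7 + 1 = 22  −1 ⇒ G_3=21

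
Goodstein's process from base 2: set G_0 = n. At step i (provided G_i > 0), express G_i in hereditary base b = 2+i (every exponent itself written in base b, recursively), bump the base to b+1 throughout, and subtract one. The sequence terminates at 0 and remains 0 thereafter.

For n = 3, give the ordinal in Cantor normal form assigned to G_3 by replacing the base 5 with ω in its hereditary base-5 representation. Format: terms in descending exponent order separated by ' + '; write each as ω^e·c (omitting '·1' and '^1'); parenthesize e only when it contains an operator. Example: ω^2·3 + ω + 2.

3 —HB2→ 2 + 1 —bump→ 3 + 1 = 4 —(−1)→ 3
3 —HB3→ 3 —bump→ 4 = 4 —(−1)→ 3
3 —HB4→ 3 —bump→ 3 = 3 —(−1)→ 2
2 —HB5→ 2 —bump→ 2 = 2 —(−1)→ 1

2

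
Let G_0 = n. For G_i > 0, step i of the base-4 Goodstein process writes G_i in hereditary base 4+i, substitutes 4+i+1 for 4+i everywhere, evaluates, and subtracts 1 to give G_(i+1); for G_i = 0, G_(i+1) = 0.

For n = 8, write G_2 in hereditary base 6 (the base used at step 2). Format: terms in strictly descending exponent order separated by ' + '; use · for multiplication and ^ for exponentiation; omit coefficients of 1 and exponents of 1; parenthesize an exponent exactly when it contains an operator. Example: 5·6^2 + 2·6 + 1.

base 4: 8 = 2·4; at 5: 2·5 = 10; next = 9
base 5: 9 = 5 + 4; at 6: 6 + 4 = 10; next = 9

6 + 3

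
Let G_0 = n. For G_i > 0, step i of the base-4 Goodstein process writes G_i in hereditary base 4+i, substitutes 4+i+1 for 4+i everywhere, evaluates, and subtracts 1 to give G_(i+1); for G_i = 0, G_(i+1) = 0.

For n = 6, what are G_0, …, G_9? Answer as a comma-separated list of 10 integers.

6, 6, 6, 6, 5, 4, 3, 2, 1, 0

[0] 6 ≡ 4 + 2 (base 4). Lift 5: 7. −1: 6.
[1] 6 ≡ 5 + 1 (base 5). Lift 6: 7. −1: 6.
[2] 6 ≡ 6 (base 6). Lift 7: 7. −1: 6.
[3] 6 ≡ 6 (base 7). Lift 8: 6. −1: 5.
[4] 5 ≡ 5 (base 8). Lift 9: 5. −1: 4.
[5] 4 ≡ 4 (base 9). Lift 10: 4. −1: 3.
[6] 3 ≡ 3 (base 10). Lift 11: 3. −1: 2.
[7] 2 ≡ 2 (base 11). Lift 12: 2. −1: 1.
[8] 1 ≡ 1 (base 12). Lift 13: 1. −1: 0.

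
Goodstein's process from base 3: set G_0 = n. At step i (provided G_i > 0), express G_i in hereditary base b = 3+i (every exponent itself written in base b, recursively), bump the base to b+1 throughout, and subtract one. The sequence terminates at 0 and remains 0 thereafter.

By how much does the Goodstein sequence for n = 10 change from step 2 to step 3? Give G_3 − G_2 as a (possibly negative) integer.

3

step 0: 10 = 3^2 + 1; sub 4 for 3: 4^2 + 1; = 17; G_1 = 17−1 = 16
step 1: 16 = 4^2; sub 5 for 4: 5^2; = 25; G_2 = 25−1 = 24
step 2: 24 = 4·5 + 4; sub 6 for 5: 4·6 + 4; = 28; G_3 = 28−1 = 27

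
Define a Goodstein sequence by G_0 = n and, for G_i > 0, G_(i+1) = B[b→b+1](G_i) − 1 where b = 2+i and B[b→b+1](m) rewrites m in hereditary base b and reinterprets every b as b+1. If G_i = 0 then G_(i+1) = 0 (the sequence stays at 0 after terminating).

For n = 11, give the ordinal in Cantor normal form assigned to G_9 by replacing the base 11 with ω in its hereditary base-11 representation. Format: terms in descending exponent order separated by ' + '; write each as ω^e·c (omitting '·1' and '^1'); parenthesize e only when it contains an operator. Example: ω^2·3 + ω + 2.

G_0=11  [base 2] 2^(2 + 1) + 2 + 1  →[2↦3]→  3^(3 + 1) + 3 + 1 = 85  −1 ⇒ G_1=84
G_1=84  [base 3] 3^(3 + 1) + 3  →[3↦4]→  4^(4 + 1) + 4 = 1028  −1 ⇒ G_2=1027
G_2=1027  [base 4] 4^(4 + 1) + 3  →[4↦5]→  5^(5 + 1) + 3 = 15628  −1 ⇒ G_3=15627
G_3=15627  [base 5] 5^(5 + 1) + 2  →[5↦6]→  6^(6 + 1) + 2 = 279938  −1 ⇒ G_4=279937
G_4=279937  [base 6] 6^(6 + 1) + 1  →[6↦7]→  7^(7 + 1) + 1 = 5764802  −1 ⇒ G_5=5764801
G_5=5764801  [base 7] 7^(7 + 1)  →[7↦8]→  8^(8 + 1) = 134217728  −1 ⇒ G_6=134217727
G_6=134217727  [base 8] 7·8^8 + 7·8^7 + 7·8^6 + 7·8^5 + 7·8^4 + 7·8^3 + 7·8^2 + 7·8 + 7  →[8↦9]→  7·9^9 + 7·9^7 + 7·9^6 + 7·9^5 + 7·9^4 + 7·9^3 + 7·9^2 + 7·9 + 7 = 2749609303  −1 ⇒ G_7=2749609302
G_7=2749609302  [base 9] 7·9^9 + 7·9^7 + 7·9^6 + 7·9^5 + 7·9^4 + 7·9^3 + 7·9^2 + 7·9 + 6  →[9↦10]→  7·10^10 + 7·10^7 + 7·10^6 + 7·10^5 + 7·10^4 + 7·10^3 + 7·10^2 + 7·10 + 6 = 70077777776  −1 ⇒ G_8=70077777775
G_8=70077777775  [base 10] 7·10^10 + 7·10^7 + 7·10^6 + 7·10^5 + 7·10^4 + 7·10^3 + 7·10^2 + 7·10 + 5  →[10↦11]→  7·11^11 + 7·11^7 + 7·11^6 + 7·11^5 + 7·11^4 + 7·11^3 + 7·11^2 + 7·11 + 5 = 1997331745491  −1 ⇒ G_9=1997331745490

ω^ω·7 + ω^7·7 + ω^6·7 + ω^5·7 + ω^4·7 + ω^3·7 + ω^2·7 + ω·7 + 4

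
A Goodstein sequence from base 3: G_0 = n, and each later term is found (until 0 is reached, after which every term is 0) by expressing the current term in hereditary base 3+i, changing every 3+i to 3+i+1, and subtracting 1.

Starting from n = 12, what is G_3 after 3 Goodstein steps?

[0] 12 ≡ 3^2 + 3 (base 3). Lift 4: 20. −1: 19.
[1] 19 ≡ 4^2 + 3 (base 4). Lift 5: 28. −1: 27.
[2] 27 ≡ 5^2 + 2 (base 5). Lift 6: 38. −1: 37.
[3] 37 ≡ 6^2 + 1 (base 6). Lift 7: 50. −1: 49.

37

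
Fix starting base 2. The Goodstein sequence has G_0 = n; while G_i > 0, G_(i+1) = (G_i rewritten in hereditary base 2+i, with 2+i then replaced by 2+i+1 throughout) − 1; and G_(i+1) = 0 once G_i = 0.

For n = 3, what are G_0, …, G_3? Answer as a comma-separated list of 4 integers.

i=0: 3 = 2 + 1 (b=2); 2→3: 3 + 1 = 4; 4−1 = 3
i=1: 3 = 3 (b=3); 3→4: 4 = 4; 4−1 = 3
i=2: 3 = 3 (b=4); 4→5: 3 = 3; 3−1 = 2

3, 3, 3, 2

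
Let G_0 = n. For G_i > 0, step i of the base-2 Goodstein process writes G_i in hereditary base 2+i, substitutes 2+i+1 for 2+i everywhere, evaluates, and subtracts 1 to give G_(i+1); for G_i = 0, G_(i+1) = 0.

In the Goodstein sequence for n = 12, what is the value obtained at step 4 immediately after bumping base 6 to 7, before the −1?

5764911

G_0 = 12. HB_2(12) = 2^(2 + 1) + 2^2. Bump = 108. G_1 = 107.
G_1 = 107. HB_3(107) = 3^(3 + 1) + 2·3^2 + 2·3 + 2. Bump = 1066. G_2 = 1065.
G_2 = 1065. HB_4(1065) = 4^(4 + 1) + 2·4^2 + 2·4 + 1. Bump = 15686. G_3 = 15685.
G_3 = 15685. HB_5(15685) = 5^(5 + 1) + 2·5^2 + 2·5. Bump = 280020. G_4 = 280019.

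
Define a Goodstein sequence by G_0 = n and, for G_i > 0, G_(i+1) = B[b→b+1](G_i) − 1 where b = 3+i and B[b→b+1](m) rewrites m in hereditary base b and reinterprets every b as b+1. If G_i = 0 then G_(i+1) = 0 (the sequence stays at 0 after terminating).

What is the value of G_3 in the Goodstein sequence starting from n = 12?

[0] 12 ≡ 3^2 + 3 (base 3). Lift 4: 20. −1: 19.
[1] 19 ≡ 4^2 + 3 (base 4). Lift 5: 28. −1: 27.
[2] 27 ≡ 5^2 + 2 (base 5). Lift 6: 38. −1: 37.
[3] 37 ≡ 6^2 + 1 (base 6). Lift 7: 50. −1: 49.

37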